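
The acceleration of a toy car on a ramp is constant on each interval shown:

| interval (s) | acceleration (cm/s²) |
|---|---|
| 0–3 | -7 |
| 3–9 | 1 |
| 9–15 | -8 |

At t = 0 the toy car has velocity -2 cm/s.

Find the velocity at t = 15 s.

-65 cm/s

Δv equals the area under the a-t graph; then v = v₀ + Δv.
0–3 s: -7 × 3 = -21 cm/s
3–9 s: 1 × 6 = 6 cm/s
9–15 s: -8 × 6 = -48 cm/s
Δv = -63 cm/s, so v(15) = -2 + (-63) = -65 cm/s.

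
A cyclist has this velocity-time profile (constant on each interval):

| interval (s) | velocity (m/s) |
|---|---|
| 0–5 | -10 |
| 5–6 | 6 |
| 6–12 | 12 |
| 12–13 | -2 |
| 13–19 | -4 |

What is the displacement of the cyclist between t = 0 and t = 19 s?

Net displacement equals the area under the velocity-time graph (areas below the axis count negative).
0–5 s: -10 × 5 = -50 m
5–6 s: 6 × 1 = 6 m
6–12 s: 12 × 6 = 72 m
12–13 s: -2 × 1 = -2 m
13–19 s: -4 × 6 = -24 m
Net displacement = 2 m

2 m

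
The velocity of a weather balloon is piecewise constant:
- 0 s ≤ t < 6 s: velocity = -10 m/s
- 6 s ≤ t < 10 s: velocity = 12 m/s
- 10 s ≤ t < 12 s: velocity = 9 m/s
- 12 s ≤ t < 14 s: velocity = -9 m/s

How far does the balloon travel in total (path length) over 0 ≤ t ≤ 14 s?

Total distance travelled is ∫|v| dt — sum the magnitudes of each area piece.
0–6 s: |-10| × 6 = 60 m
6–10 s: |12| × 4 = 48 m
10–12 s: |9| × 2 = 18 m
12–14 s: |-9| × 2 = 18 m
Total distance = 144 m

144 m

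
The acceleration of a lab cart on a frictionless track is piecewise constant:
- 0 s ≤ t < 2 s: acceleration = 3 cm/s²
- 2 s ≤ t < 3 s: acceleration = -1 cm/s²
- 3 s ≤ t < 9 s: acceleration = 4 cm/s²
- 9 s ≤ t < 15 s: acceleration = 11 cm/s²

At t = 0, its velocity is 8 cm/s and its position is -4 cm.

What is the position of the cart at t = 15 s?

On each constant-a segment, Δv = aΔt and Δx = v₀Δt + ½aΔt²; chain segment to segment.
0–2 s: v starts 8 cm/s; Δx = 8·2 + ½·3·2² = 22 cm; v ends 14 cm/s.
2–3 s: v starts 14 cm/s; Δx = 14·1 + ½·-1·1² = 13.5 cm; v ends 13 cm/s.
3–9 s: v starts 13 cm/s; Δx = 13·6 + ½·4·6² = 150 cm; v ends 37 cm/s.
9–15 s: v starts 37 cm/s; Δx = 37·6 + ½·11·6² = 420 cm; v ends 103 cm/s.
x(15) = -4 + Σ Δx = 601.5 cm.

601.5 cm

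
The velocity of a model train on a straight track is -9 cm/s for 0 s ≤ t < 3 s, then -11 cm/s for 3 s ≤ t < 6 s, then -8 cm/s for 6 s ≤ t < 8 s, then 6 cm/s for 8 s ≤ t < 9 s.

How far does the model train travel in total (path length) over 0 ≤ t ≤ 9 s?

82 cm

Total distance travelled is ∫|v| dt — sum the magnitudes of each area piece.
0–3 s: |-9| × 3 = 27 cm
3–6 s: |-11| × 3 = 33 cm
6–8 s: |-8| × 2 = 16 cm
8–9 s: |6| × 1 = 6 cm
Total distance = 82 cm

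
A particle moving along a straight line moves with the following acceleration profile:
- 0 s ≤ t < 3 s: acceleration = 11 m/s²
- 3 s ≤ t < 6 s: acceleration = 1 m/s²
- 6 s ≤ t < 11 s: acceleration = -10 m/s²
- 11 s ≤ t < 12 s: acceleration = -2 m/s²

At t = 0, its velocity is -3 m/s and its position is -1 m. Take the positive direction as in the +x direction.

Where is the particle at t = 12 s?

On each constant-a segment, Δv = aΔt and Δx = v₀Δt + ½aΔt²; chain segment to segment.
0–3 s: v starts -3 m/s; Δx = -3·3 + ½·11·3² = 40.5 m; v ends 30 m/s.
3–6 s: v starts 30 m/s; Δx = 30·3 + ½·1·3² = 94.5 m; v ends 33 m/s.
6–11 s: v starts 33 m/s; Δx = 33·5 + ½·-10·5² = 40 m; v ends -17 m/s.
11–12 s: v starts -17 m/s; Δx = -17·1 + ½·-2·1² = -18 m; v ends -19 m/s.
x(12) = -1 + Σ Δx = 156 m.

156 m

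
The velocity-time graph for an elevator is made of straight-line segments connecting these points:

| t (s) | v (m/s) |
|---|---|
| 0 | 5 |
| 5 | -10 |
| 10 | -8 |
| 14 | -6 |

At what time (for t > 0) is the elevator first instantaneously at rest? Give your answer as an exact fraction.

v changes sign on 0–5 s (from 5 to -10); the graph is linear there, so v = 0 at t = 0 + (-5)·(5 − 0)/(-10 − 5) = 5/3 s.

t = 5/3 s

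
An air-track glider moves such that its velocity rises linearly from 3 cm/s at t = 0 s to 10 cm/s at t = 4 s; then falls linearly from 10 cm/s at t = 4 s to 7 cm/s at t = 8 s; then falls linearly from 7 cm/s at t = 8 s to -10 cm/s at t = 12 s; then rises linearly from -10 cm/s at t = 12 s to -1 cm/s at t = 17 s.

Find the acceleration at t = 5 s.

Acceleration is the slope of the v-t graph on 4–8 s: (7 − 10)/(8 − 4) = -0.75 cm/s².

-0.75 cm/s²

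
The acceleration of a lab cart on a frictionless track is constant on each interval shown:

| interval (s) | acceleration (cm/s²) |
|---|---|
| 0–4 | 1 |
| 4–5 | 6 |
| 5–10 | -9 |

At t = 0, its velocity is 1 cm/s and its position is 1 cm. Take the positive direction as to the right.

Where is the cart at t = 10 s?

On each constant-a segment, Δv = aΔt and Δx = v₀Δt + ½aΔt²; chain segment to segment.
0–4 s: v starts 1 cm/s; Δx = 1·4 + ½·1·4² = 12 cm; v ends 5 cm/s.
4–5 s: v starts 5 cm/s; Δx = 5·1 + ½·6·1² = 8 cm; v ends 11 cm/s.
5–10 s: v starts 11 cm/s; Δx = 11·5 + ½·-9·5² = -57.5 cm; v ends -34 cm/s.
x(10) = 1 + Σ Δx = -36.5 cm.

-36.5 cm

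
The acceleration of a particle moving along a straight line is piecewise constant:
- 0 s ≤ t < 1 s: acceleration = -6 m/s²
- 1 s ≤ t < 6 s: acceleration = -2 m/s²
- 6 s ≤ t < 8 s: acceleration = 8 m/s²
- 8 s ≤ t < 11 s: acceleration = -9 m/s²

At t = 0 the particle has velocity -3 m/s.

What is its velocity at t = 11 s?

-30 m/s

Δv equals the area under the a-t graph; then v = v₀ + Δv.
0–1 s: -6 × 1 = -6 m/s
1–6 s: -2 × 5 = -10 m/s
6–8 s: 8 × 2 = 16 m/s
8–11 s: -9 × 3 = -27 m/s
Δv = -27 m/s, so v(11) = -3 + (-27) = -30 m/s.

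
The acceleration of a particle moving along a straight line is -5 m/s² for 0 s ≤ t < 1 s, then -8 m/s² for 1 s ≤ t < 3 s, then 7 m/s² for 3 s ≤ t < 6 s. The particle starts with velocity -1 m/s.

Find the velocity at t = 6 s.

-1 m/s

Δv equals the area under the a-t graph; then v = v₀ + Δv.
0–1 s: -5 × 1 = -5 m/s
1–3 s: -8 × 2 = -16 m/s
3–6 s: 7 × 3 = 21 m/s
Δv = 0 m/s, so v(6) = -1 + (0) = -1 m/s.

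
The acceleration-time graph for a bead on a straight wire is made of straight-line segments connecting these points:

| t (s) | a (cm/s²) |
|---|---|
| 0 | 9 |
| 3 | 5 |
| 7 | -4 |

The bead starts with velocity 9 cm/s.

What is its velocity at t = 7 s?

Δv equals the area under the a-t graph; then v = v₀ + Δv.
0–3 s: ½(9 + 5)(3) = 21 cm/s
3–7 s: ½(5 + -4)(4) = 2 cm/s
Δv = 23 cm/s, so v(7) = 9 + (23) = 32 cm/s.

32 cm/s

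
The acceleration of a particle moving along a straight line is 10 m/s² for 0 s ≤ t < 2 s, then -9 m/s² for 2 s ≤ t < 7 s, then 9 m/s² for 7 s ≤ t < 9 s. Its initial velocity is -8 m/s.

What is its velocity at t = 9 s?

Δv equals the area under the a-t graph; then v = v₀ + Δv.
0–2 s: 10 × 2 = 20 m/s
2–7 s: -9 × 5 = -45 m/s
7–9 s: 9 × 2 = 18 m/s
Δv = -7 m/s, so v(9) = -8 + (-7) = -15 m/s.

-15 m/s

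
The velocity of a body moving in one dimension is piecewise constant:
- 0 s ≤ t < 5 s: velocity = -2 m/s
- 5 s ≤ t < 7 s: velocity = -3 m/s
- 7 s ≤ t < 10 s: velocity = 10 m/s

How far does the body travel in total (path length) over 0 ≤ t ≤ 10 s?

46 m

Total distance travelled is ∫|v| dt — sum the magnitudes of each area piece.
0–5 s: |-2| × 5 = 10 m
5–7 s: |-3| × 2 = 6 m
7–10 s: |10| × 3 = 30 m
Total distance = 46 m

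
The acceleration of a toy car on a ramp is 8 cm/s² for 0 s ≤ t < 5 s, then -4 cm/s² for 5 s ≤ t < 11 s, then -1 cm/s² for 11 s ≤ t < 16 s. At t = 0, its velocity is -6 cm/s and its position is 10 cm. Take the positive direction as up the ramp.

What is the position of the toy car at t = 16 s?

249.5 cm

On each constant-a segment, Δv = aΔt and Δx = v₀Δt + ½aΔt²; chain segment to segment.
0–5 s: v starts -6 cm/s; Δx = -6·5 + ½·8·5² = 70 cm; v ends 34 cm/s.
5–11 s: v starts 34 cm/s; Δx = 34·6 + ½·-4·6² = 132 cm; v ends 10 cm/s.
11–16 s: v starts 10 cm/s; Δx = 10·5 + ½·-1·5² = 37.5 cm; v ends 5 cm/s.
x(16) = 10 + Σ Δx = 249.5 cm.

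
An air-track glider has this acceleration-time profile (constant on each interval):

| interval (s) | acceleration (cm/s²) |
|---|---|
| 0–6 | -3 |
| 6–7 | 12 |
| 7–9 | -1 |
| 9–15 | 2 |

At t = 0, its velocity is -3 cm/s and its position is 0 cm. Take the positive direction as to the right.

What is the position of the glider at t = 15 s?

-137 cm

On each constant-a segment, Δv = aΔt and Δx = v₀Δt + ½aΔt²; chain segment to segment.
0–6 s: v starts -3 cm/s; Δx = -3·6 + ½·-3·6² = -72 cm; v ends -21 cm/s.
6–7 s: v starts -21 cm/s; Δx = -21·1 + ½·12·1² = -15 cm; v ends -9 cm/s.
7–9 s: v starts -9 cm/s; Δx = -9·2 + ½·-1·2² = -20 cm; v ends -11 cm/s.
9–15 s: v starts -11 cm/s; Δx = -11·6 + ½·2·6² = -30 cm; v ends 1 cm/s.
x(15) = 0 + Σ Δx = -137 cm.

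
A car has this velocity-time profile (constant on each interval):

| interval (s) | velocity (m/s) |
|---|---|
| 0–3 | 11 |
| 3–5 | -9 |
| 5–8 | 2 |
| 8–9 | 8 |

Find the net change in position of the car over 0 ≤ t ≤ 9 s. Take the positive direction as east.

Displacement is the signed area under the v-t curve.
0–3 s: 11 × 3 = 33 m
3–5 s: -9 × 2 = -18 m
5–8 s: 2 × 3 = 6 m
8–9 s: 8 × 1 = 8 m
Net displacement = 29 m

29 m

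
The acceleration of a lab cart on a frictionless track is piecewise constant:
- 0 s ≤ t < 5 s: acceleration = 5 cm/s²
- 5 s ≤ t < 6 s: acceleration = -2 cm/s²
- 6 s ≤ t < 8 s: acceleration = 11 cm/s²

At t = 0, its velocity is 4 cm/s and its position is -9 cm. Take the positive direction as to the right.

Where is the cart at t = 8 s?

On each constant-a segment, Δv = aΔt and Δx = v₀Δt + ½aΔt²; chain segment to segment.
0–5 s: v starts 4 cm/s; Δx = 4·5 + ½·5·5² = 82.5 cm; v ends 29 cm/s.
5–6 s: v starts 29 cm/s; Δx = 29·1 + ½·-2·1² = 28 cm; v ends 27 cm/s.
6–8 s: v starts 27 cm/s; Δx = 27·2 + ½·11·2² = 76 cm; v ends 49 cm/s.
x(8) = -9 + Σ Δx = 177.5 cm.

177.5 cm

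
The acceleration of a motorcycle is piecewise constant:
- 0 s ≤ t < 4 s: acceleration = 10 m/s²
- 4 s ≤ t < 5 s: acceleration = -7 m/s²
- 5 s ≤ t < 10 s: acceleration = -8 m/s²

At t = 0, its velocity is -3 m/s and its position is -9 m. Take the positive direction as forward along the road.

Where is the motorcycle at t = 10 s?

142.5 m

On each constant-a segment, Δv = aΔt and Δx = v₀Δt + ½aΔt²; chain segment to segment.
0–4 s: v starts -3 m/s; Δx = -3·4 + ½·10·4² = 68 m; v ends 37 m/s.
4–5 s: v starts 37 m/s; Δx = 37·1 + ½·-7·1² = 33.5 m; v ends 30 m/s.
5–10 s: v starts 30 m/s; Δx = 30·5 + ½·-8·5² = 50 m; v ends -10 m/s.
x(10) = -9 + Σ Δx = 142.5 m.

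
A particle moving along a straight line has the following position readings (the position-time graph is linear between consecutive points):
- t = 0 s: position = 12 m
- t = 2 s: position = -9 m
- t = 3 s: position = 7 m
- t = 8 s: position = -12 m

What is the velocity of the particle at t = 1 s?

Velocity is the slope of the x-t graph on 0–2 s: (-9 − 12)/(2 − 0) = -10.5 m/s.

-10.5 m/s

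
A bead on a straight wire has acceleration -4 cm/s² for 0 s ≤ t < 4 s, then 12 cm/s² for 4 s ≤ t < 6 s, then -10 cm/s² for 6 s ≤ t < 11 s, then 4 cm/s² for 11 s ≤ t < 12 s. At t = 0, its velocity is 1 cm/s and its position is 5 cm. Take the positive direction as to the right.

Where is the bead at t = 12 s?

On each constant-a segment, Δv = aΔt and Δx = v₀Δt + ½aΔt²; chain segment to segment.
0–4 s: v starts 1 cm/s; Δx = 1·4 + ½·-4·4² = -28 cm; v ends -15 cm/s.
4–6 s: v starts -15 cm/s; Δx = -15·2 + ½·12·2² = -6 cm; v ends 9 cm/s.
6–11 s: v starts 9 cm/s; Δx = 9·5 + ½·-10·5² = -80 cm; v ends -41 cm/s.
11–12 s: v starts -41 cm/s; Δx = -41·1 + ½·4·1² = -39 cm; v ends -37 cm/s.
x(12) = 5 + Σ Δx = -148 cm.

-148 cm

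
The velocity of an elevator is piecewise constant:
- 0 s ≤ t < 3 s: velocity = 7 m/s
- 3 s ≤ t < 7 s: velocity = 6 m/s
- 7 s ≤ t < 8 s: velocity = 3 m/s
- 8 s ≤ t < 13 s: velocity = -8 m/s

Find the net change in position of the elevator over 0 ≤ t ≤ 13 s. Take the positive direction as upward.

8 m

Displacement is the signed area under the v-t curve.
0–3 s: 7 × 3 = 21 m
3–7 s: 6 × 4 = 24 m
7–8 s: 3 × 1 = 3 m
8–13 s: -8 × 5 = -40 m
Net displacement = 8 m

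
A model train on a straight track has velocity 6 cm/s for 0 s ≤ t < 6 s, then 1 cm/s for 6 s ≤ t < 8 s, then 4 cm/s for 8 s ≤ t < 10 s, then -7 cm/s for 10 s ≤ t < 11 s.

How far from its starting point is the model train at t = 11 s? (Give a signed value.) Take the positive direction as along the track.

Net displacement equals the area under the velocity-time graph (areas below the axis count negative).
0–6 s: 6 × 6 = 36 cm
6–8 s: 1 × 2 = 2 cm
8–10 s: 4 × 2 = 8 cm
10–11 s: -7 × 1 = -7 cm
Net displacement = 39 cm

39 cm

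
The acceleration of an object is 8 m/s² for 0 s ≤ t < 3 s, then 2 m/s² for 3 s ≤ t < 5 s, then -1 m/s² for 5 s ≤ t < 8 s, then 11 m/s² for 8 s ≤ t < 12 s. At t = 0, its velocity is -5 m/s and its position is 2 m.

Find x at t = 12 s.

297.5 m

On each constant-a segment, Δv = aΔt and Δx = v₀Δt + ½aΔt²; chain segment to segment.
0–3 s: v starts -5 m/s; Δx = -5·3 + ½·8·3² = 21 m; v ends 19 m/s.
3–5 s: v starts 19 m/s; Δx = 19·2 + ½·2·2² = 42 m; v ends 23 m/s.
5–8 s: v starts 23 m/s; Δx = 23·3 + ½·-1·3² = 64.5 m; v ends 20 m/s.
8–12 s: v starts 20 m/s; Δx = 20·4 + ½·11·4² = 168 m; v ends 64 m/s.
x(12) = 2 + Σ Δx = 297.5 m.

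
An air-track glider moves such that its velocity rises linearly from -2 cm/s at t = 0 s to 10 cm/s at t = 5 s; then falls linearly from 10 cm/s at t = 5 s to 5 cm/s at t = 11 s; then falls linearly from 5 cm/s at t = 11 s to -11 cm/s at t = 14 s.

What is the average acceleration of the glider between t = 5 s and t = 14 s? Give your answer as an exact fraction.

-7/3 cm/s²

Average acceleration = Δv/Δt = (-11 − 10)/(14 − 5) = -7/3 cm/s².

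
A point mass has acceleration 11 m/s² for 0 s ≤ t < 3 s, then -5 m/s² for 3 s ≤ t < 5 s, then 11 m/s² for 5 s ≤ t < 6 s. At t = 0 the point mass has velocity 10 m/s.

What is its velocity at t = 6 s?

44 m/s

Δv equals the area under the a-t graph; then v = v₀ + Δv.
0–3 s: 11 × 3 = 33 m/s
3–5 s: -5 × 2 = -10 m/s
5–6 s: 11 × 1 = 11 m/s
Δv = 34 m/s, so v(6) = 10 + (34) = 44 m/s.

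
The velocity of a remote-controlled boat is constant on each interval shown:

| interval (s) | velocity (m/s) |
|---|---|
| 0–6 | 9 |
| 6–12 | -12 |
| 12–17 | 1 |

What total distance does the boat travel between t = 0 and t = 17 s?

Total distance travelled is ∫|v| dt — sum the magnitudes of each area piece.
0–6 s: |9| × 6 = 54 m
6–12 s: |-12| × 6 = 72 m
12–17 s: |1| × 5 = 5 m
Total distance = 131 m

131 m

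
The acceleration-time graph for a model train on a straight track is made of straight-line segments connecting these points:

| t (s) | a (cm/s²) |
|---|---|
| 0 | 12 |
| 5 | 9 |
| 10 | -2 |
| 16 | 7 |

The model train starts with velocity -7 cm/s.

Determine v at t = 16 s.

Δv equals the area under the a-t graph; then v = v₀ + Δv.
0–5 s: ½(12 + 9)(5) = 52.5 cm/s
5–10 s: ½(9 + -2)(5) = 17.5 cm/s
10–16 s: ½(-2 + 7)(6) = 15 cm/s
Δv = 85 cm/s, so v(16) = -7 + (85) = 78 cm/s.

78 cm/s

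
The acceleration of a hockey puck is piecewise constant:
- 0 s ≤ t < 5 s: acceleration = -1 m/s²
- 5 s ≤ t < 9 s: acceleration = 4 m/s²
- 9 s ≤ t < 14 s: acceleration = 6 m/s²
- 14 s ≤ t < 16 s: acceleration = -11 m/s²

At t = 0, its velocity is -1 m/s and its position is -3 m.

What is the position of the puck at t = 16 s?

170.5 m

On each constant-a segment, Δv = aΔt and Δx = v₀Δt + ½aΔt²; chain segment to segment.
0–5 s: v starts -1 m/s; Δx = -1·5 + ½·-1·5² = -17.5 m; v ends -6 m/s.
5–9 s: v starts -6 m/s; Δx = -6·4 + ½·4·4² = 8 m; v ends 10 m/s.
9–14 s: v starts 10 m/s; Δx = 10·5 + ½·6·5² = 125 m; v ends 40 m/s.
14–16 s: v starts 40 m/s; Δx = 40·2 + ½·-11·2² = 58 m; v ends 18 m/s.
x(16) = -3 + Σ Δx = 170.5 m.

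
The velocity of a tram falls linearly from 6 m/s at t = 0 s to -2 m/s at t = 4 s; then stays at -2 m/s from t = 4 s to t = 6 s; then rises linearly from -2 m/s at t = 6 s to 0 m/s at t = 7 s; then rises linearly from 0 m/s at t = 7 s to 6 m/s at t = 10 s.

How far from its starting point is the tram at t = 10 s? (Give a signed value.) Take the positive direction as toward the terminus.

12 m

Net displacement equals the area under the velocity-time graph (areas below the axis count negative).
0–4 s: ½(6 + -2)(4) = 8 m
4–6 s: -2 × 2 = -4 m
6–7 s: ½(-2 + 0)(1) = -1 m
7–10 s: ½(0 + 6)(3) = 9 m
Net displacement = 12 m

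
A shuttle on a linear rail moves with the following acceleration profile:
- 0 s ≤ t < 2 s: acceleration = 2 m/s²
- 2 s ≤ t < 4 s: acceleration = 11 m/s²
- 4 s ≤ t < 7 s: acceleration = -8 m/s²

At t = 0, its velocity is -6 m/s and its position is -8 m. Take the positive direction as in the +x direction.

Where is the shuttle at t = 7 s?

On each constant-a segment, Δv = aΔt and Δx = v₀Δt + ½aΔt²; chain segment to segment.
0–2 s: v starts -6 m/s; Δx = -6·2 + ½·2·2² = -8 m; v ends -2 m/s.
2–4 s: v starts -2 m/s; Δx = -2·2 + ½·11·2² = 18 m; v ends 20 m/s.
4–7 s: v starts 20 m/s; Δx = 20·3 + ½·-8·3² = 24 m; v ends -4 m/s.
x(7) = -8 + Σ Δx = 26 m.

26 m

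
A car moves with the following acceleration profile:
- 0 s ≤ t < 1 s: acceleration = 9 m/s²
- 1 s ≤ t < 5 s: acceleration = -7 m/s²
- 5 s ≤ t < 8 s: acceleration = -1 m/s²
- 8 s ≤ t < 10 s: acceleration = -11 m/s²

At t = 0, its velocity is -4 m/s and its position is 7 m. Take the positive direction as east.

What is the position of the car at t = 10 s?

-176 m

On each constant-a segment, Δv = aΔt and Δx = v₀Δt + ½aΔt²; chain segment to segment.
0–1 s: v starts -4 m/s; Δx = -4·1 + ½·9·1² = 0.5 m; v ends 5 m/s.
1–5 s: v starts 5 m/s; Δx = 5·4 + ½·-7·4² = -36 m; v ends -23 m/s.
5–8 s: v starts -23 m/s; Δx = -23·3 + ½·-1·3² = -73.5 m; v ends -26 m/s.
8–10 s: v starts -26 m/s; Δx = -26·2 + ½·-11·2² = -74 m; v ends -48 m/s.
x(10) = 7 + Σ Δx = -176 m.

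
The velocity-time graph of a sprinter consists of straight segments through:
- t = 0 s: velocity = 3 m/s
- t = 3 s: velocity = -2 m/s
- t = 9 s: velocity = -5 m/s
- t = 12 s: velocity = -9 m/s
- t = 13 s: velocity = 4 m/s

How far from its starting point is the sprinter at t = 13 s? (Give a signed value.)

-43 m

Net displacement equals the area under the velocity-time graph (areas below the axis count negative).
0–3 s: ½(3 + -2)(3) = 1.5 m
3–9 s: ½(-2 + -5)(6) = -21 m
9–12 s: ½(-5 + -9)(3) = -21 m
12–13 s: ½(-9 + 4)(1) = -2.5 m
Net displacement = -43 m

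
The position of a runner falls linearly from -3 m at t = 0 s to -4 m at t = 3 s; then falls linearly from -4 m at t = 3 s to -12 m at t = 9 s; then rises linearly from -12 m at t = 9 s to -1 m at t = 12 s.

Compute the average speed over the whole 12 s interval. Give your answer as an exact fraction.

Average speed = (total path length)/(elapsed time); on a piecewise-linear x-t graph the path length is Σ|Δx|.
0–3 s: |Δx| = |-4 − -3| = 1 m
3–9 s: |Δx| = |-12 − -4| = 8 m
9–12 s: |Δx| = |-1 − -12| = 11 m
Total path = 20 m; average speed = 20/12 = 5/3 m/s.

5/3 m/s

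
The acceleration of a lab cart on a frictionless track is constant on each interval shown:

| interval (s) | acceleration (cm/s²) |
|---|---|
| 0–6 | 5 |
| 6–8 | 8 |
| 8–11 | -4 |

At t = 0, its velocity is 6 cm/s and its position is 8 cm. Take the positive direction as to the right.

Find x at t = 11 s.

360 cm

On each constant-a segment, Δv = aΔt and Δx = v₀Δt + ½aΔt²; chain segment to segment.
0–6 s: v starts 6 cm/s; Δx = 6·6 + ½·5·6² = 126 cm; v ends 36 cm/s.
6–8 s: v starts 36 cm/s; Δx = 36·2 + ½·8·2² = 88 cm; v ends 52 cm/s.
8–11 s: v starts 52 cm/s; Δx = 52·3 + ½·-4·3² = 138 cm; v ends 40 cm/s.
x(11) = 8 + Σ Δx = 360 cm.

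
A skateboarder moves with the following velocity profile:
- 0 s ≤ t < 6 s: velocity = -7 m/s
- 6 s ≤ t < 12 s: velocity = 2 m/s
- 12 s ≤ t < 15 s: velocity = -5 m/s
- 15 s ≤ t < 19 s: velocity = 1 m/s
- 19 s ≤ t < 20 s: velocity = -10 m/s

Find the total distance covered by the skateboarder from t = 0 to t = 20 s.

83 m

Distance (not displacement) is the total path length: add the absolute areas under v-t.
0–6 s: |-7| × 6 = 42 m
6–12 s: |2| × 6 = 12 m
12–15 s: |-5| × 3 = 15 m
15–19 s: |1| × 4 = 4 m
19–20 s: |-10| × 1 = 10 m
Total distance = 83 m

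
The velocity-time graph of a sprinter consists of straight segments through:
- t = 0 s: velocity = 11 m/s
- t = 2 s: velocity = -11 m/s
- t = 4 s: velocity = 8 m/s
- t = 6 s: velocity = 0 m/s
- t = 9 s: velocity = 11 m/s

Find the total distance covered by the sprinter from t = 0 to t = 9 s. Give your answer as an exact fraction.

Distance (not displacement) is the total path length: add the absolute areas under v-t.
0–2 s: v = 0 at t = 1 s; triangle areas 5.5 + 5.5 = 11 m
2–4 s: v = 0 at t = 60/19 s; triangle areas 121/19 + 64/19 = 185/19 m
4–6 s: |½(8 + 0)(2)| = 8 m
6–9 s: |½(0 + 11)(3)| = 16.5 m
Total distance = 1719/38 m

1719/38 m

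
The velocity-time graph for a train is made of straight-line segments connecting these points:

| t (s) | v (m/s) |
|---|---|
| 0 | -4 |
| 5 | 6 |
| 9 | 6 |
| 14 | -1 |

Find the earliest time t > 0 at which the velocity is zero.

v changes sign on 0–5 s (from -4 to 6); the graph is linear there, so v = 0 at t = 0 + (4)·(5 − 0)/(6 − -4) = 2 s.

t = 2 s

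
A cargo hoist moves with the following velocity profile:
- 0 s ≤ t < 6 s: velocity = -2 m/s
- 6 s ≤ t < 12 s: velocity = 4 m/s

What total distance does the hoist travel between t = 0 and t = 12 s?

Distance (not displacement) is the total path length: add the absolute areas under v-t.
0–6 s: |-2| × 6 = 12 m
6–12 s: |4| × 6 = 24 m
Total distance = 36 m

36 m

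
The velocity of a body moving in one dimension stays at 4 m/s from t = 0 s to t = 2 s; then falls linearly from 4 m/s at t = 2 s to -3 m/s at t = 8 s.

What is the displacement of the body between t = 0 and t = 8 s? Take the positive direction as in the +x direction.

Displacement is the signed area under the v-t curve.
0–2 s: 4 × 2 = 8 m
2–8 s: ½(4 + -3)(6) = 3 m
Net displacement = 11 m

11 m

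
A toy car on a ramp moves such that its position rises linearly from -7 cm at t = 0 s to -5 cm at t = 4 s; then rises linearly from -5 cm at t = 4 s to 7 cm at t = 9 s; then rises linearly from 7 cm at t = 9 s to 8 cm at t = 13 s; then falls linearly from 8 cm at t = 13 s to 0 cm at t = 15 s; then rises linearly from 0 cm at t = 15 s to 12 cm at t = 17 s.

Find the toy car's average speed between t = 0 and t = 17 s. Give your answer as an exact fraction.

Average speed = (total path length)/(elapsed time); on a piecewise-linear x-t graph the path length is Σ|Δx|.
0–4 s: |Δx| = |-5 − -7| = 2 cm
4–9 s: |Δx| = |7 − -5| = 12 cm
9–13 s: |Δx| = |8 − 7| = 1 cm
13–15 s: |Δx| = |0 − 8| = 8 cm
15–17 s: |Δx| = |12 − 0| = 12 cm
Total path = 35 cm; average speed = 35/17 = 35/17 cm/s.

35/17 cm/s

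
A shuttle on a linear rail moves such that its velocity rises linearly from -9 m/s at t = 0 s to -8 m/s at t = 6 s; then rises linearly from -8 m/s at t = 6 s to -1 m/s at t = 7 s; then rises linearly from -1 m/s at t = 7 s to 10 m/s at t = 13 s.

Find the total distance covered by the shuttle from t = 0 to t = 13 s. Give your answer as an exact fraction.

1827/22 m

Total distance travelled is ∫|v| dt — sum the magnitudes of each area piece.
0–6 s: |½(-9 + -8)(6)| = 51 m
6–7 s: |½(-8 + -1)(1)| = 4.5 m
7–13 s: v = 0 at t = 83/11 s; triangle areas 3/11 + 300/11 = 303/11 m
Total distance = 1827/22 m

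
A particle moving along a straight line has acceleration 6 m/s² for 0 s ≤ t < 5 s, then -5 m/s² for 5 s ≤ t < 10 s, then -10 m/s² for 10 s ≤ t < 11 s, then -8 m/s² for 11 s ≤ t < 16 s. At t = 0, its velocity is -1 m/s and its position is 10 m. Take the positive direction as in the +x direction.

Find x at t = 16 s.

On each constant-a segment, Δv = aΔt and Δx = v₀Δt + ½aΔt²; chain segment to segment.
0–5 s: v starts -1 m/s; Δx = -1·5 + ½·6·5² = 70 m; v ends 29 m/s.
5–10 s: v starts 29 m/s; Δx = 29·5 + ½·-5·5² = 82.5 m; v ends 4 m/s.
10–11 s: v starts 4 m/s; Δx = 4·1 + ½·-10·1² = -1 m; v ends -6 m/s.
11–16 s: v starts -6 m/s; Δx = -6·5 + ½·-8·5² = -130 m; v ends -46 m/s.
x(16) = 10 + Σ Δx = 31.5 m.

31.5 m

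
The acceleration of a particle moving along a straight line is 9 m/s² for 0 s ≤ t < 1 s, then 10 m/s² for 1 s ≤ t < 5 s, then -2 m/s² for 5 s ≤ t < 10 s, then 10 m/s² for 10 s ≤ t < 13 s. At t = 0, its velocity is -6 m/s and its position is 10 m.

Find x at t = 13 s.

434.5 m

On each constant-a segment, Δv = aΔt and Δx = v₀Δt + ½aΔt²; chain segment to segment.
0–1 s: v starts -6 m/s; Δx = -6·1 + ½·9·1² = -1.5 m; v ends 3 m/s.
1–5 s: v starts 3 m/s; Δx = 3·4 + ½·10·4² = 92 m; v ends 43 m/s.
5–10 s: v starts 43 m/s; Δx = 43·5 + ½·-2·5² = 190 m; v ends 33 m/s.
10–13 s: v starts 33 m/s; Δx = 33·3 + ½·10·3² = 144 m; v ends 63 m/s.
x(13) = 10 + Σ Δx = 434.5 m.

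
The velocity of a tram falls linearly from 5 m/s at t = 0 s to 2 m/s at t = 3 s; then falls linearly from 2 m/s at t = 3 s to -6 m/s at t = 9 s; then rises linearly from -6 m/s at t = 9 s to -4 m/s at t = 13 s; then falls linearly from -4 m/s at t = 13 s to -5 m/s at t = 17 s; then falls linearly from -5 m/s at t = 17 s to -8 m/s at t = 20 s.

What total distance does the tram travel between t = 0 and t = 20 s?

Total distance travelled is ∫|v| dt — sum the magnitudes of each area piece.
0–3 s: |½(5 + 2)(3)| = 10.5 m
3–9 s: v = 0 at t = 4.5 s; triangle areas 1.5 + 13.5 = 15 m
9–13 s: |½(-6 + -4)(4)| = 20 m
13–17 s: |½(-4 + -5)(4)| = 18 m
17–20 s: |½(-5 + -8)(3)| = 19.5 m
Total distance = 83 m

83 m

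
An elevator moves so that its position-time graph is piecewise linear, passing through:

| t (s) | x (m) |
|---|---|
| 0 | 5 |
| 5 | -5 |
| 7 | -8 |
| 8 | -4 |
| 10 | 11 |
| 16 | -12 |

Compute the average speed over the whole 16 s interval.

Average speed = (total path length)/(elapsed time); on a piecewise-linear x-t graph the path length is Σ|Δx|.
0–5 s: |Δx| = |-5 − 5| = 10 m
5–7 s: |Δx| = |-8 − -5| = 3 m
7–8 s: |Δx| = |-4 − -8| = 4 m
8–10 s: |Δx| = |11 − -4| = 15 m
10–16 s: |Δx| = |-12 − 11| = 23 m
Total path = 55 m; average speed = 55/16 = 3.4375 m/s.

3.4375 m/s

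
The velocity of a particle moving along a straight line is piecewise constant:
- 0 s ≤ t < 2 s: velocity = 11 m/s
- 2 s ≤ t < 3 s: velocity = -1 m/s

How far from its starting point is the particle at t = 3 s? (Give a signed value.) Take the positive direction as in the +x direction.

21 m

Displacement is the signed area under the v-t curve.
0–2 s: 11 × 2 = 22 m
2–3 s: -1 × 1 = -1 m
Net displacement = 21 m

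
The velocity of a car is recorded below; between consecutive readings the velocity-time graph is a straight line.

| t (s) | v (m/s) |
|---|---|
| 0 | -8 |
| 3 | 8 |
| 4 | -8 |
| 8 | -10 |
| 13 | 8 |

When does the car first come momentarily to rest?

t = 1.5 s

v changes sign on 0–3 s (from -8 to 8); the graph is linear there, so v = 0 at t = 0 + (8)·(3 − 0)/(8 − -8) = 1.5 s.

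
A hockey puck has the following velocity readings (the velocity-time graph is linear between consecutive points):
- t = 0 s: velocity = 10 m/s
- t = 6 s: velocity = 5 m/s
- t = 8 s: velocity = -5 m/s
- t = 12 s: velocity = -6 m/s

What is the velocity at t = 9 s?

On 8–12 s the graph is linear from -5 to -6 m/s: v(9) = -5 + (-6 − -5)·(9 − 8)/(12 − 8) = -5.25 m/s.

-5.25 m/s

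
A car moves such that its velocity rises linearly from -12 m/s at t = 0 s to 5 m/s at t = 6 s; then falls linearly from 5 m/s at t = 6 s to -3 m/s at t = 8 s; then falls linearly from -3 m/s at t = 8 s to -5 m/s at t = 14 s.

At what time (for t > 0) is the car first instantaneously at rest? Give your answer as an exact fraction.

v changes sign on 0–6 s (from -12 to 5); the graph is linear there, so v = 0 at t = 0 + (12)·(6 − 0)/(5 − -12) = 72/17 s.

t = 72/17 s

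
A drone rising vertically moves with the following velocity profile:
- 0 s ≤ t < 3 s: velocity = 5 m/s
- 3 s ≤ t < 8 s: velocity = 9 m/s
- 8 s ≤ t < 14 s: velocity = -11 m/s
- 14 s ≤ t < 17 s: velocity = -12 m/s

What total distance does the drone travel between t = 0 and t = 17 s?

Total distance travelled is ∫|v| dt — sum the magnitudes of each area piece.
0–3 s: |5| × 3 = 15 m
3–8 s: |9| × 5 = 45 m
8–14 s: |-11| × 6 = 66 m
14–17 s: |-12| × 3 = 36 m
Total distance = 162 m

162 m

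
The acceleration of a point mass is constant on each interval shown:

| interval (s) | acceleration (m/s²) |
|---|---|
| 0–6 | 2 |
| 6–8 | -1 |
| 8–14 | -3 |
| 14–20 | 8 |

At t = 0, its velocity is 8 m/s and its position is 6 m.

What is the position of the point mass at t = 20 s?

326 m

On each constant-a segment, Δv = aΔt and Δx = v₀Δt + ½aΔt²; chain segment to segment.
0–6 s: v starts 8 m/s; Δx = 8·6 + ½·2·6² = 84 m; v ends 20 m/s.
6–8 s: v starts 20 m/s; Δx = 20·2 + ½·-1·2² = 38 m; v ends 18 m/s.
8–14 s: v starts 18 m/s; Δx = 18·6 + ½·-3·6² = 54 m; v ends 0 m/s.
14–20 s: v starts 0 m/s; Δx = 0·6 + ½·8·6² = 144 m; v ends 48 m/s.
x(20) = 6 + Σ Δx = 326 m.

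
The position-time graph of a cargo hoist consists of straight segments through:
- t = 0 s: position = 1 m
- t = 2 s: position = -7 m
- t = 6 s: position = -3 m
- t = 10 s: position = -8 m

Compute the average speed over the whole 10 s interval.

Average speed = (total path length)/(elapsed time); on a piecewise-linear x-t graph the path length is Σ|Δx|.
0–2 s: |Δx| = |-7 − 1| = 8 m
2–6 s: |Δx| = |-3 − -7| = 4 m
6–10 s: |Δx| = |-8 − -3| = 5 m
Total path = 17 m; average speed = 17/10 = 1.7 m/s.

1.7 m/s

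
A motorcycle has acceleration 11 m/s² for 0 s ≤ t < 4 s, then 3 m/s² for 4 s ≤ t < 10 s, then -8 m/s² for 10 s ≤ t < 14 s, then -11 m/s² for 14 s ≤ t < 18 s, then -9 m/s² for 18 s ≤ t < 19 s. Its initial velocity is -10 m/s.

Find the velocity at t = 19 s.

-33 m/s

Δv equals the area under the a-t graph; then v = v₀ + Δv.
0–4 s: 11 × 4 = 44 m/s
4–10 s: 3 × 6 = 18 m/s
10–14 s: -8 × 4 = -32 m/s
14–18 s: -11 × 4 = -44 m/s
18–19 s: -9 × 1 = -9 m/s
Δv = -23 m/s, so v(19) = -10 + (-23) = -33 m/s.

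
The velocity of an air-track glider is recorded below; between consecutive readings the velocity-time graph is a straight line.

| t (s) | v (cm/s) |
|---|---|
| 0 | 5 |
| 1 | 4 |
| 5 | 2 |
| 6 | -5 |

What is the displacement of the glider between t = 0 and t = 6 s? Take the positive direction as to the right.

15 cm

Net displacement equals the area under the velocity-time graph (areas below the axis count negative).
0–1 s: ½(5 + 4)(1) = 4.5 cm
1–5 s: ½(4 + 2)(4) = 12 cm
5–6 s: ½(2 + -5)(1) = -1.5 cm
Net displacement = 15 cm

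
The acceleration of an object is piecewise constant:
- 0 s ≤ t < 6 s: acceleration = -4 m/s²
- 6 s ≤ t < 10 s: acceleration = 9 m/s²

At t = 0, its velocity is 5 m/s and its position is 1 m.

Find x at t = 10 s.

-45 m

On each constant-a segment, Δv = aΔt and Δx = v₀Δt + ½aΔt²; chain segment to segment.
0–6 s: v starts 5 m/s; Δx = 5·6 + ½·-4·6² = -42 m; v ends -19 m/s.
6–10 s: v starts -19 m/s; Δx = -19·4 + ½·9·4² = -4 m; v ends 17 m/s.
x(10) = 1 + Σ Δx = -45 m.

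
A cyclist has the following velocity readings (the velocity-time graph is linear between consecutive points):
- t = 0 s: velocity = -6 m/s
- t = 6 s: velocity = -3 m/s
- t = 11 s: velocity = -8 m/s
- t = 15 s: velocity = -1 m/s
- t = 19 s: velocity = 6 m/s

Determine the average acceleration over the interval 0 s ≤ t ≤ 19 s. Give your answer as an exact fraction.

12/19 m/s²

Average acceleration = Δv/Δt = (6 − -6)/(19 − 0) = 12/19 m/s².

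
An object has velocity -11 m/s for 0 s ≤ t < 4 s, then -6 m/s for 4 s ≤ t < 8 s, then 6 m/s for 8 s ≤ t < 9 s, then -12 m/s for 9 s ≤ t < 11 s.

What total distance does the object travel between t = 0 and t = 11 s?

98 m

Total distance travelled is ∫|v| dt — sum the magnitudes of each area piece.
0–4 s: |-11| × 4 = 44 m
4–8 s: |-6| × 4 = 24 m
8–9 s: |6| × 1 = 6 m
9–11 s: |-12| × 2 = 24 m
Total distance = 98 m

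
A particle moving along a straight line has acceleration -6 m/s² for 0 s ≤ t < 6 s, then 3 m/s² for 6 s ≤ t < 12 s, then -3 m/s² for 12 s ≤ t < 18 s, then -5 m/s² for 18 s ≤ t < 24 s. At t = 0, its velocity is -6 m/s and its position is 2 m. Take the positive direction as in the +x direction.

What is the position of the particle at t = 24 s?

-880 m

On each constant-a segment, Δv = aΔt and Δx = v₀Δt + ½aΔt²; chain segment to segment.
0–6 s: v starts -6 m/s; Δx = -6·6 + ½·-6·6² = -144 m; v ends -42 m/s.
6–12 s: v starts -42 m/s; Δx = -42·6 + ½·3·6² = -198 m; v ends -24 m/s.
12–18 s: v starts -24 m/s; Δx = -24·6 + ½·-3·6² = -198 m; v ends -42 m/s.
18–24 s: v starts -42 m/s; Δx = -42·6 + ½·-5·6² = -342 m; v ends -72 m/s.
x(24) = 2 + Σ Δx = -880 m.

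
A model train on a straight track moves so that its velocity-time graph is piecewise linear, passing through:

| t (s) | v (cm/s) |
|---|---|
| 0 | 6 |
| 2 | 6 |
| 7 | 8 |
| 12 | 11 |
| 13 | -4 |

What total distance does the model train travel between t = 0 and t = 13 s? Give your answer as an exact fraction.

Total distance travelled is ∫|v| dt — sum the magnitudes of each area piece.
0–2 s: |6| × 2 = 12 cm
2–7 s: |½(6 + 8)(5)| = 35 cm
7–12 s: |½(8 + 11)(5)| = 47.5 cm
12–13 s: v = 0 at t = 191/15 s; triangle areas 121/30 + 8/15 = 137/30 cm
Total distance = 1486/15 cm

1486/15 cm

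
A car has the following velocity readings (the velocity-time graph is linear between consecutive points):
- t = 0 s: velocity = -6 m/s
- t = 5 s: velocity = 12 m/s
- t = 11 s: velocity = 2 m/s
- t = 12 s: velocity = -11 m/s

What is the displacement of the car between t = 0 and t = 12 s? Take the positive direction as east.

Displacement is the signed area under the v-t curve.
0–5 s: ½(-6 + 12)(5) = 15 m
5–11 s: ½(12 + 2)(6) = 42 m
11–12 s: ½(2 + -11)(1) = -4.5 m
Net displacement = 52.5 m

52.5 m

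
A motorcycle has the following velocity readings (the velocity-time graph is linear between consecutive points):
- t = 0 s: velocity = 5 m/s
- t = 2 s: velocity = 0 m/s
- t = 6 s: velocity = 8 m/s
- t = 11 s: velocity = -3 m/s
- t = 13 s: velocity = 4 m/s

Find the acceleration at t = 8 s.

Acceleration is the slope of the v-t graph on 6–11 s: (-3 − 8)/(11 − 6) = -2.2 m/s².

-2.2 m/s²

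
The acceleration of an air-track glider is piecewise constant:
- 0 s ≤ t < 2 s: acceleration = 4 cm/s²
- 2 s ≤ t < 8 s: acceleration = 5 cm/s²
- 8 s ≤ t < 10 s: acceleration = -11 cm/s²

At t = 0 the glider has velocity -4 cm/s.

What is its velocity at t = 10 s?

Δv equals the area under the a-t graph; then v = v₀ + Δv.
0–2 s: 4 × 2 = 8 cm/s
2–8 s: 5 × 6 = 30 cm/s
8–10 s: -11 × 2 = -22 cm/s
Δv = 16 cm/s, so v(10) = -4 + (16) = 12 cm/s.

12 cm/s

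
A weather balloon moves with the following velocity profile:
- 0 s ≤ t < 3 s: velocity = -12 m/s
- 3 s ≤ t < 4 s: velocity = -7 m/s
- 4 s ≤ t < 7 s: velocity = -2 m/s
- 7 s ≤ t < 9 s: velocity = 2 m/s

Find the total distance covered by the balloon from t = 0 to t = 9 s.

53 m

Total distance travelled is ∫|v| dt — sum the magnitudes of each area piece.
0–3 s: |-12| × 3 = 36 m
3–4 s: |-7| × 1 = 7 m
4–7 s: |-2| × 3 = 6 m
7–9 s: |2| × 2 = 4 m
Total distance = 53 m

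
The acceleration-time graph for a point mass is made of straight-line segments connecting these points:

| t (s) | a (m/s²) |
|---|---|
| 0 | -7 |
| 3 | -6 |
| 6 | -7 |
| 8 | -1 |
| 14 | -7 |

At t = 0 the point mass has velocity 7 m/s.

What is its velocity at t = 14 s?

-64 m/s

Δv equals the area under the a-t graph; then v = v₀ + Δv.
0–3 s: ½(-7 + -6)(3) = -19.5 m/s
3–6 s: ½(-6 + -7)(3) = -19.5 m/s
6–8 s: ½(-7 + -1)(2) = -8 m/s
8–14 s: ½(-1 + -7)(6) = -24 m/s
Δv = -71 m/s, so v(14) = 7 + (-71) = -64 m/s.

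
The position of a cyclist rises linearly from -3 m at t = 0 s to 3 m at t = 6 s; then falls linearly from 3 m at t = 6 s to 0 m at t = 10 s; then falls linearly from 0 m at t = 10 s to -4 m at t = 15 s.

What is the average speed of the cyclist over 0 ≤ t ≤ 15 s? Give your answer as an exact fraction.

Average speed = (total path length)/(elapsed time); on a piecewise-linear x-t graph the path length is Σ|Δx|.
0–6 s: |Δx| = |3 − -3| = 6 m
6–10 s: |Δx| = |0 − 3| = 3 m
10–15 s: |Δx| = |-4 − 0| = 4 m
Total path = 13 m; average speed = 13/15 = 13/15 m/s.

13/15 m/s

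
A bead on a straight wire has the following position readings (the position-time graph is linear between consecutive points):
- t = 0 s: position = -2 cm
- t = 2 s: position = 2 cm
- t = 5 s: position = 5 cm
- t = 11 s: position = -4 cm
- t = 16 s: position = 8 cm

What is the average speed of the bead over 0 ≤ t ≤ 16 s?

Average speed = (total path length)/(elapsed time); on a piecewise-linear x-t graph the path length is Σ|Δx|.
0–2 s: |Δx| = |2 − -2| = 4 cm
2–5 s: |Δx| = |5 − 2| = 3 cm
5–11 s: |Δx| = |-4 − 5| = 9 cm
11–16 s: |Δx| = |8 − -4| = 12 cm
Total path = 28 cm; average speed = 28/16 = 1.75 cm/s.

1.75 cm/s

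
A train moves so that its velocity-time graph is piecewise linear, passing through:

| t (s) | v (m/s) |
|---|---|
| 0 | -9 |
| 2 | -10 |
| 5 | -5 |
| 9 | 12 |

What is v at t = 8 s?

On 5–9 s the graph is linear from -5 to 12 m/s: v(8) = -5 + (12 − -5)·(8 − 5)/(9 − 5) = 7.75 m/s.

7.75 m/s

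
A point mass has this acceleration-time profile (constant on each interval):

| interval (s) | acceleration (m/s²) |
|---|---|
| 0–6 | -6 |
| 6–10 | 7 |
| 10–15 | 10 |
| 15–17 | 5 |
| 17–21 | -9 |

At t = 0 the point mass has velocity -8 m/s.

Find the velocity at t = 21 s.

8 m/s

Δv equals the area under the a-t graph; then v = v₀ + Δv.
0–6 s: -6 × 6 = -36 m/s
6–10 s: 7 × 4 = 28 m/s
10–15 s: 10 × 5 = 50 m/s
15–17 s: 5 × 2 = 10 m/s
17–21 s: -9 × 4 = -36 m/s
Δv = 16 m/s, so v(21) = -8 + (16) = 8 m/s.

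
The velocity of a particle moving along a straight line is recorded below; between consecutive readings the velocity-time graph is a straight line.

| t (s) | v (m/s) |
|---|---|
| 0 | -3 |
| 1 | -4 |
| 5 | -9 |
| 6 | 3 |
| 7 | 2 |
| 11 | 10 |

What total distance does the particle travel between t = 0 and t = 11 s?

59.75 m

Total distance travelled is ∫|v| dt — sum the magnitudes of each area piece.
0–1 s: |½(-3 + -4)(1)| = 3.5 m
1–5 s: |½(-4 + -9)(4)| = 26 m
5–6 s: v = 0 at t = 5.75 s; triangle areas 3.375 + 0.375 = 3.75 m
6–7 s: |½(3 + 2)(1)| = 2.5 m
7–11 s: |½(2 + 10)(4)| = 24 m
Total distance = 59.75 m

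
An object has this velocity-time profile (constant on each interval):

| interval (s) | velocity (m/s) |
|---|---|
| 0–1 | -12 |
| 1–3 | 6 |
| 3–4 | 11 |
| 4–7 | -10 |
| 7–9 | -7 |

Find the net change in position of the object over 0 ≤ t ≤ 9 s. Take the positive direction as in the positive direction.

-33 m

Displacement is the signed area under the v-t curve.
0–1 s: -12 × 1 = -12 m
1–3 s: 6 × 2 = 12 m
3–4 s: 11 × 1 = 11 m
4–7 s: -10 × 3 = -30 m
7–9 s: -7 × 2 = -14 m
Net displacement = -33 m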